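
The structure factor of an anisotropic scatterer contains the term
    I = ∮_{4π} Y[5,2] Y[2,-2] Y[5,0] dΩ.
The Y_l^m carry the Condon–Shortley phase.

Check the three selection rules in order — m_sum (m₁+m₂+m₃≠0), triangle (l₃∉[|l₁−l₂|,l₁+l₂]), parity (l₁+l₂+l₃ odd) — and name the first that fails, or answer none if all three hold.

azimuthal sum: 2 − 2 + 0 = 0  ✓
3 ≤ 5 ≤ 7 (triangle on l)  ✓
L = 5 + 2 + 5 = 12 (even)  ✓

none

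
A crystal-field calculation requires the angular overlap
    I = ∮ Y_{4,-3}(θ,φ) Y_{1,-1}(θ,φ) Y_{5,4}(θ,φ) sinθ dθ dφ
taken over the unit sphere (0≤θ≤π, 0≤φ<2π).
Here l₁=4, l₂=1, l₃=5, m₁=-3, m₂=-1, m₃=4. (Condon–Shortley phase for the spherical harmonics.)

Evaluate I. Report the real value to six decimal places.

m-sum 0 ✓  L=10 even ✓  3≤5≤5 ✓
Π(2lᵢ+1) = 9×3×11 = 297
triangle coeff Δ(4,1,5) = 1/495
Σ_t [0,0]: t=0:+1/576 = 1/576
(3j)²=5/99 [(4 1 5; 0 0 0)], sign=-1
Σ_t [0,0]: t=0:+1/10080 = 1/10080
(3j)²=4/55 [(4 1 5; -3 -1 4)], sign=-1
⇒ 4πI² = 12/11
I = (+1)√(12/11/(4π)) = 0.29463840

0.294638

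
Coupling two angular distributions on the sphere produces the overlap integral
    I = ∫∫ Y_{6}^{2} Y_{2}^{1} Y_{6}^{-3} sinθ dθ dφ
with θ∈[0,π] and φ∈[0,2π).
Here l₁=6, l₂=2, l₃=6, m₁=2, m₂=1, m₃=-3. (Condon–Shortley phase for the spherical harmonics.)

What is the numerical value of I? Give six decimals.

-0.140463

m-sum 0 ✓  L=14 even ✓  4≤6≤8 ✓
Π(2lᵢ+1) = 13×5×13 = 845
triangle coeff Δ(6,2,6) = 1/90090
Σ_t [0,2]: t=0:+1/69120 t=1:−1/14400 t=2:+1/69120 = -7/172800
(3j)²=14/715 [(6 2 6; 0 0 0)], sign=-1
Σ_t [1,2]: t=1:−1/60480 t=2:+1/161280 = -1/96768
(3j)²=15/1001 [(6 2 6; 2 1 -3)], sign=+1
⇒ 4πI² = 30/121
I = (-1)√(30/121/(4π)) = -0.14046335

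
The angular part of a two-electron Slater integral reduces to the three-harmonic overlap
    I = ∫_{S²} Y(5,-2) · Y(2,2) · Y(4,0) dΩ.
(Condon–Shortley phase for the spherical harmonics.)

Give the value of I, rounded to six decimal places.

Σlᵢ=11 odd — θ-integrand is odd under cosθ→−cosθ; I=0

0.000000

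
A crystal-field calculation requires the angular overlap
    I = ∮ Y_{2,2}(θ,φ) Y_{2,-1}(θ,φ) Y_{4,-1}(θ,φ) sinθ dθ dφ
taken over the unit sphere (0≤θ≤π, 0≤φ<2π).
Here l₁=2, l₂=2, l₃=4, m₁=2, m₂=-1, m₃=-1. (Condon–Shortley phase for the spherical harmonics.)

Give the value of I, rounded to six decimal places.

-0.090112

m-sum 0 ✓  L=8 even ✓  0≤4≤4 ✓
Π(2lᵢ+1) = 5×5×9 = 225
triangle coeff Δ(2,2,4) = 1/630
Σ_t [0,0]: t=0:+1/16 = 1/16
(3j)²=2/35 [(2 2 4; 0 0 0)], sign=+1
Σ_t [0,0]: t=0:+1/144 = 1/144
(3j)²=1/126 [(2 2 4; 2 -1 -1)], sign=-1
⇒ 4πI² = 5/49
I = (-1)√(5/49/(4π)) = -0.09011188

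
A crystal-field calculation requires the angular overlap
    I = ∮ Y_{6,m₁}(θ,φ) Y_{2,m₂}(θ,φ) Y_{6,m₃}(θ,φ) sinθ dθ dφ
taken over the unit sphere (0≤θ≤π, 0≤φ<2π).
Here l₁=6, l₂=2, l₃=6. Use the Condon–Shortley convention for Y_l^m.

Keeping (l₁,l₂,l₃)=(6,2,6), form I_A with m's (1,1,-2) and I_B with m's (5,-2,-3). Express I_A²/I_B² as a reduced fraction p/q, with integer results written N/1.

l's match ⇒ only the (l;m) 3-j factors differ between A and B.
A: triangle coeff Δ(6,2,6) = 1/90090; Σ_t [1,2]: t=1:−1/34560 t=2:+1/60480 = -1/80640; (3j)²=6/1001 [(6 2 6; 1 1 -2)], sign=-1
B: triangle coeff Δ(6,2,6) = 1/90090; Σ_t [0,0]: t=0:+1/1451520 = 1/1451520; (3j)²=1/91 [(6 2 6; 5 -2 -3)], sign=-1
I_A²/I_B² = (6/1001)/(1/91) = 6/11

6/11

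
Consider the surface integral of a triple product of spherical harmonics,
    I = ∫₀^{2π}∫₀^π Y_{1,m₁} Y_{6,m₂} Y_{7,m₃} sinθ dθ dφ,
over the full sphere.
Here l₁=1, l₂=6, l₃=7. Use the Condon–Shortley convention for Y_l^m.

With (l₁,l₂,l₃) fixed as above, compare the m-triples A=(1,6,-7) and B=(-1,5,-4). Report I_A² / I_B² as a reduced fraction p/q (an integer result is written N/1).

l's match ⇒ only the (l;m) 3-j factors differ between A and B.
A: triangle coeff Δ(1,6,7) = 1/1365; Σ_t [0,0]: t=0:+1/958003200 = 1/958003200; (3j)²=1/15 [(1 6 7; 1 6 -7)], sign=+1
B: triangle coeff Δ(1,6,7) = 1/1365; Σ_t [0,0]: t=0:+1/79833600 = 1/79833600; (3j)²=1/455 [(1 6 7; -1 5 -4)], sign=-1
I_A²/I_B² = (1/15)/(1/455) = 91/3

91/3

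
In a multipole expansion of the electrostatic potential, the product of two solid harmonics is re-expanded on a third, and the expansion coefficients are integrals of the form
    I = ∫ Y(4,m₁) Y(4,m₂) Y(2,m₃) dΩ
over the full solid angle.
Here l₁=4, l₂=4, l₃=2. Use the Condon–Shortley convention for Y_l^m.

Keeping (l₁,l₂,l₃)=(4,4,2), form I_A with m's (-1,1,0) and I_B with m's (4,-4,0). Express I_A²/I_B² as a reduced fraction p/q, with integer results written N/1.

Same 4,4,2: normalisation and zero-m 3j drop out of the ratio.
A: Δ: 6! 2! 2! / 11! → 1/13860; sum: t=3:−1/144 t=4:+1/48 t=5:−1/480 = 17/1440; 3j²(4 4 2; -1 1 0) = Δ·Π!·Σ² = 289/13860  (sign +1)
B: Δ: 6! 2! 2! / 11! → 1/13860; sum: t=0:+1/2880 = 1/2880; 3j²(4 4 2; 4 -4 0) = Δ·Π!·Σ² = 28/495  (sign +1)
I_A²/I_B² = (289/13860)/(28/495) = 289/784

289/784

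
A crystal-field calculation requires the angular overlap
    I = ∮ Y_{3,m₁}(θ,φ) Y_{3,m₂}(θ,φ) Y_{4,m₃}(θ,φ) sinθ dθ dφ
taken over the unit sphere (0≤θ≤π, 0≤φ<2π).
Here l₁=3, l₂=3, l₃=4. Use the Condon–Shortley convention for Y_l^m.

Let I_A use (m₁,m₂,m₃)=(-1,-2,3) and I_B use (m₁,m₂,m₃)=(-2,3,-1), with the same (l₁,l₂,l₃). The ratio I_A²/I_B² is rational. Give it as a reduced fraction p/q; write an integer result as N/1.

l's match ⇒ only the (l;m) 3-j factors differ between A and B.
A: triangle coeff Δ(3,3,4) = 1/34650; Σ_t [0,1]: t=0:+1/288 t=1:−1/144 = -1/288; (3j)²=1/99 [(3 3 4; -1 -2 3)], sign=+1
B: triangle coeff Δ(3,3,4) = 1/34650; Σ_t [2,2]: t=2:+1/288 = 1/288; (3j)²=5/231 [(3 3 4; -2 3 -1)], sign=-1
I_A²/I_B² = (1/99)/(5/231) = 7/15

7/15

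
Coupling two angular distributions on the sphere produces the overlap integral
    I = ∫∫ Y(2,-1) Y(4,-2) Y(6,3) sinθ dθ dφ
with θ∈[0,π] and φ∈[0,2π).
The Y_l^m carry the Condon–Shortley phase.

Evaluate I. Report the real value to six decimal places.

-0.252474

m-sum 0 ✓  L=12 even ✓  2≤6≤6 ✓
Π(2lᵢ+1) = 5×9×13 = 585
triangle coeff Δ(2,4,6) = 1/6435
Σ_t [0,0]: t=0:+1/2304 = 1/2304
(3j)²=5/143 [(2 4 6; 0 0 0)], sign=+1
Σ_t [0,0]: t=0:+1/8640 = 1/8640
(3j)²=28/715 [(2 4 6; -1 -2 3)], sign=-1
⇒ 4πI² = 1260/1573
I = (-1)√(1260/1573/(4π)) = -0.25247360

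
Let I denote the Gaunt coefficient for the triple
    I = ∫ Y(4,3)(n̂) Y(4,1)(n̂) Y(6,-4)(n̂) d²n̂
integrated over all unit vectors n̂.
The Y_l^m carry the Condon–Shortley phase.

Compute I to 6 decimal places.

-0.030176

Rules hold: Σm=0, L=14 even, 0≤6≤8.
N = 9·9·13 = 1053
Δ = 2!·6!·6!/15! = 1/1261260
Racah Σ t=0..2: t=0:+1/4608 t=1:−1/1296 t=2:+1/4608 = -7/20736
⇒ 3j(4 4 6; 0 0 0)² = 20/1287, sgn -1
Racah Σ t=0..1: t=0:+1/28800 t=1:−1/34560 = 1/172800
⇒ 3j(4 4 6; 3 1 -4)² = 1/1430, sgn +1
4πI² = N·(3j₀)²·(3jₘ)² = 18/1573
I = -1·√(0.0114431/4π) = -0.03017637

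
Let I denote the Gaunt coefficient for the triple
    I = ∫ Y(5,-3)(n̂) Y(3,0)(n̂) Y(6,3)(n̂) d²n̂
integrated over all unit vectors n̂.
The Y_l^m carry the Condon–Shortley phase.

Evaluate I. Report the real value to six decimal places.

0.036034

m-sum 0 ✓  L=14 even ✓  2≤6≤8 ✓
Π(2lᵢ+1) = 11×7×13 = 1001
triangle coeff Δ(5,3,6) = 1/675675
Σ_t [0,2]: t=0:+1/8640 t=1:−1/2304 t=2:+1/8640 = -7/34560
(3j)²=7/429 [(5 3 6; 0 0 0)], sign=-1
Σ_t [0,2]: t=0:+1/483840 t=1:−1/20160 t=2:+1/17280 = 1/96768
(3j)²=1/1001 [(5 3 6; -3 0 3)], sign=-1
⇒ 4πI² = 7/429
I = (+1)√(7/429/(4π)) = 0.03603425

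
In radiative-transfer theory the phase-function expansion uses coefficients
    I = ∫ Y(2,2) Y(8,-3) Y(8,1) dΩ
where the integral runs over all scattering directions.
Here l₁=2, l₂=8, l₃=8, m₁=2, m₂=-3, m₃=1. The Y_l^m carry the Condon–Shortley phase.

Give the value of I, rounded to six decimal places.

Checks pass: Σm=0; 18 even; l₃=8∈[6,10].
(2·2+1)(2·8+1)(2·8+1) = 1445
Δ: 2! 2! 14! / 19! → 1/348840
sum: t=0:+1/116121600 t=1:−1/25401600 t=2:+1/116121600 = -1/45158400
3j²(2 8 8; 0 0 0) = Δ·Π!·Σ² = 24/1615  (sign -1)
sum: t=0:+1/174182400 = 1/174182400
3j²(2 8 8; 2 -3 1) = Δ·Π!·Σ² = 77/3876  (sign -1)
combine: 4πI² = 1445·24/1615·77/3876 = 154/361
take √, sign +1: I = 0.18424759

0.184248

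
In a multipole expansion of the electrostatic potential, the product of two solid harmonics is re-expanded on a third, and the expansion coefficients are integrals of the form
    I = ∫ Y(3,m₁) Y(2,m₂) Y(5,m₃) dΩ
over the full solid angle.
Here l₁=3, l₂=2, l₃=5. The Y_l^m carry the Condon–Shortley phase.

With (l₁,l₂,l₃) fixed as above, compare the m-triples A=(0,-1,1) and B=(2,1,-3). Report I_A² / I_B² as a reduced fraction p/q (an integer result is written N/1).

Shared (l₁,l₂,l₃)=(3,2,5): N and (l;000)² cancel in I_A²/I_B².
A: Δ = 0!·6!·4!/11! = 1/2310; Racah Σ t=0..0: t=0:+1/216 = 1/216; ⇒ 3j(3 2 5; 0 -1 1)² = 8/231, sgn +1
B: Δ = 0!·6!·4!/11! = 1/2310; Racah Σ t=0..0: t=0:+1/720 = 1/720; ⇒ 3j(3 2 5; 2 1 -3)² = 8/165, sgn +1
I_A²/I_B² = (8/231)/(8/165) = 5/7

5/7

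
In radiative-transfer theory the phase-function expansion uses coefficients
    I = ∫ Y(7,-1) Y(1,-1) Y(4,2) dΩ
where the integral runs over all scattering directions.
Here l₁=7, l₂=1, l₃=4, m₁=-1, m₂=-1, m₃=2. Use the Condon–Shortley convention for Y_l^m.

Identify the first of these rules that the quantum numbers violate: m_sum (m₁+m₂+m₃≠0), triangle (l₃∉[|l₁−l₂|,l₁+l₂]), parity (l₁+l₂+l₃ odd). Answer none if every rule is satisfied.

triangle

Σmᵢ = 0  ✓
l₃∈[|l₁−l₂|,l₁+l₂]=[6,8], have l₃=4  ✗
Σlᵢ = 12 ⇒ even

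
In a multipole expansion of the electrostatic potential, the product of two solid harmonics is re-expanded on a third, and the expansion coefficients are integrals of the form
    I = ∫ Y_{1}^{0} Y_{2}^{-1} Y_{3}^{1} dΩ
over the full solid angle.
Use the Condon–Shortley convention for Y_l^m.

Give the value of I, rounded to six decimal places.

-0.233597

Rules hold: Σm=0, L=6 even, 1≤3≤3.
N = 3·5·7 = 105
Δ = 0!·2!·4!/7! = 1/105
Racah Σ t=0..0: t=0:+1/4 = 1/4
⇒ 3j(1 2 3; 0 0 0)² = 3/35, sgn -1
Racah Σ t=0..0: t=0:+1/6 = 1/6
⇒ 3j(1 2 3; 0 -1 1)² = 8/105, sgn +1
4πI² = N·(3j₀)²·(3jₘ)² = 24/35
I = -1·√(0.685714/4π) = -0.23359668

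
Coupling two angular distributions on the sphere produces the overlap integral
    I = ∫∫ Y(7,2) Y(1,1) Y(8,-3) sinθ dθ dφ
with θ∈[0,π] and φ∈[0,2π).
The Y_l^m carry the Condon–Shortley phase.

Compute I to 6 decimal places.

-0.226917

Rules hold: Σm=0, L=16 even, 6≤8≤8.
N = 15·3·17 = 765
Δ = 0!·14!·2!/17! = 1/2040
Racah Σ t=0..0: t=0:+1/25401600 = 1/25401600
⇒ 3j(7 1 8; 0 0 0)² = 8/255, sgn +1
Racah Σ t=0..0: t=0:+1/87091200 = 1/87091200
⇒ 3j(7 1 8; 2 1 -3)² = 11/408, sgn -1
4πI² = N·(3j₀)²·(3jₘ)² = 11/17
I = -1·√(0.647059/4π) = -0.22691696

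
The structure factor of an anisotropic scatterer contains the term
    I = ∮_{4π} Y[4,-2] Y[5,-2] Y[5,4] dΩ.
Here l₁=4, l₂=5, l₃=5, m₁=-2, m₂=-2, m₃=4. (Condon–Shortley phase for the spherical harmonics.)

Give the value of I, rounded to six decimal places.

0.118854

Rules hold: Σm=0, L=14 even, 1≤5≤9.
N = 9·11·11 = 1089
Δ = 4!·4!·6!/15! = 1/3153150
Racah Σ t=0..4: t=0:+1/69120 t=1:−1/1728 t=2:+1/576 t=3:−1/1728 t=4:+1/69120 = 7/11520
⇒ 3j(4 5 5; 0 0 0)² = 2/143, sgn -1
Racah Σ t=2..3: t=2:+1/11520 t=3:−1/25920 = 1/20736
⇒ 3j(4 5 5; -2 -2 4)² = 5/429, sgn -1
4πI² = N·(3j₀)²·(3jₘ)² = 30/169
I = +1·√(0.177515/4π) = 0.11885360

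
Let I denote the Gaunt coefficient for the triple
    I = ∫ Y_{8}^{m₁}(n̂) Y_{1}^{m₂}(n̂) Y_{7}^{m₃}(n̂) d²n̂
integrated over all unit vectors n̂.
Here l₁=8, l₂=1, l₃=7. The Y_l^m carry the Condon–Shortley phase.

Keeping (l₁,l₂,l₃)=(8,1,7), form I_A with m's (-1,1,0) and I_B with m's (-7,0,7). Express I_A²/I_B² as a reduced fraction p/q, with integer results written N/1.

l's match ⇒ only the (l;m) 3-j factors differ between A and B.
A: triangle coeff Δ(8,1,7) = 1/2040; Σ_t [2,2]: t=2:+1/50803200 = 1/50803200; (3j)²=3/170 [(8 1 7; -1 1 0)], sign=-1
B: triangle coeff Δ(8,1,7) = 1/2040; Σ_t [1,1]: t=1:−1/87178291200 = -1/87178291200; (3j)²=1/136 [(8 1 7; -7 0 7)], sign=-1
I_A²/I_B² = (3/170)/(1/136) = 12/5

12/5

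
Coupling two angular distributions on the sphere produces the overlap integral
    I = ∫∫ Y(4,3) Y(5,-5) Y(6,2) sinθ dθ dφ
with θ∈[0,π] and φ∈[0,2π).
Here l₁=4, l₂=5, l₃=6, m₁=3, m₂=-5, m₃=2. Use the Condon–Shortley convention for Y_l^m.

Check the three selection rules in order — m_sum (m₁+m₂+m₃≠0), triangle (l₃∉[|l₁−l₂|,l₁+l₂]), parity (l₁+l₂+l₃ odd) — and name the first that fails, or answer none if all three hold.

azimuthal sum: 3 − 5 + 2 = 0  ✓
1 ≤ 6 ≤ 9 (triangle on l)  ✓
L = 4 + 5 + 6 = 15 (odd)  ✗

parity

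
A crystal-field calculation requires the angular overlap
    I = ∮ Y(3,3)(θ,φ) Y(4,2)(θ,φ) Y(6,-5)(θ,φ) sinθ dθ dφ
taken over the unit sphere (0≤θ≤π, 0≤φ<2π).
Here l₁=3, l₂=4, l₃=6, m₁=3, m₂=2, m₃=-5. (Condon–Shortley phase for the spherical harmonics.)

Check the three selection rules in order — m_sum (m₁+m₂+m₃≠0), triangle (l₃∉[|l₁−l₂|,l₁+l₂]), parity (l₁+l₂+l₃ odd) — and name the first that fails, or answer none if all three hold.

parity

Σmᵢ = 0  ✓
l₃∈[|l₁−l₂|,l₁+l₂]=[1,7], have l₃=6  ✓
Σlᵢ = 13 ⇒ odd  ✗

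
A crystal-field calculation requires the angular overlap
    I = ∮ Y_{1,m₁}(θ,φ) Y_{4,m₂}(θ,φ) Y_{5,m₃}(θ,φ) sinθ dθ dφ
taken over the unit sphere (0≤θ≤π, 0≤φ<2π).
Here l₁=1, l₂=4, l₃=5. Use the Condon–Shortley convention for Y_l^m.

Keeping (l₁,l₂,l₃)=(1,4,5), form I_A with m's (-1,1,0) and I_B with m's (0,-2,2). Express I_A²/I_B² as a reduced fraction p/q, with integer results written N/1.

Shared (l₁,l₂,l₃)=(1,4,5): N and (l;000)² cancel in I_A²/I_B².
A: Δ = 0!·2!·8!/11! = 1/495; Racah Σ t=0..0: t=0:+1/1440 = 1/1440; ⇒ 3j(1 4 5; -1 1 0)² = 2/99, sgn -1
B: Δ = 0!·2!·8!/11! = 1/495; Racah Σ t=0..0: t=0:+1/1440 = 1/1440; ⇒ 3j(1 4 5; 0 -2 2)² = 7/165, sgn -1
I_A²/I_B² = (2/99)/(7/165) = 10/21

10/21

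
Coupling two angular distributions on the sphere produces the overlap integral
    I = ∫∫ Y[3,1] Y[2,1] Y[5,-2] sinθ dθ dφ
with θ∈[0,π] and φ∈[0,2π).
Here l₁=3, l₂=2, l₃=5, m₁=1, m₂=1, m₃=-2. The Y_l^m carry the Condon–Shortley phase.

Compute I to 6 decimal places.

Checks pass: Σm=0; 10 even; l₃=5∈[1,5].
(2·3+1)(2·2+1)(2·5+1) = 385
Δ: 0! 6! 4! / 11! → 1/2310
sum: t=0:+1/144 = 1/144
3j²(3 2 5; 0 0 0) = Δ·Π!·Σ² = 10/231  (sign -1)
sum: t=0:+1/288 = 1/288
3j²(3 2 5; 1 1 -2) = Δ·Π!·Σ² = 1/22  (sign -1)
combine: 4πI² = 385·10/231·1/22 = 25/33
take √, sign +1: I = 0.24553200

0.245532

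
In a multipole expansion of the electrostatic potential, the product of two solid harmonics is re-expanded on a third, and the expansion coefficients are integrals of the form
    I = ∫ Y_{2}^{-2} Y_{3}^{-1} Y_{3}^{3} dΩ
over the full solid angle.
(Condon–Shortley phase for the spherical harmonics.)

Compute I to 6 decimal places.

0.132981

Checks pass: Σm=0; 8 even; l₃=3∈[1,5].
(2·2+1)(2·3+1)(2·3+1) = 245
Δ: 2! 2! 4! / 9! → 1/3780
sum: t=0:+1/24 t=1:−1/4 t=2:+1/24 = -1/6
3j²(2 3 3; 0 0 0) = Δ·Π!·Σ² = 4/105  (sign +1)
sum: t=2:+1/96 = 1/96
3j²(2 3 3; -2 -1 3) = Δ·Π!·Σ² = 1/42  (sign +1)
combine: 4πI² = 245·4/105·1/42 = 2/9
take √, sign +1: I = 0.13298076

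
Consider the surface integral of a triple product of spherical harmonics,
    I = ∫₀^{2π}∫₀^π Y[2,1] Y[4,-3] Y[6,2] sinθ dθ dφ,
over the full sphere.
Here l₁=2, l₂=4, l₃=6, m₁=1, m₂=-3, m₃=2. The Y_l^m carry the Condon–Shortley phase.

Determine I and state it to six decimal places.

0.089969

Rules hold: Σm=0, L=12 even, 2≤6≤6.
N = 5·9·13 = 585
Δ = 0!·4!·8!/13! = 1/6435
Racah Σ t=0..0: t=0:+1/2304 = 1/2304
⇒ 3j(2 4 6; 0 0 0)² = 5/143, sgn +1
Racah Σ t=0..0: t=0:+1/30240 = 1/30240
⇒ 3j(2 4 6; 1 -3 2)² = 32/6435, sgn +1
4πI² = N·(3j₀)²·(3jₘ)² = 160/1573
I = +1·√(0.101716/4π) = 0.08996855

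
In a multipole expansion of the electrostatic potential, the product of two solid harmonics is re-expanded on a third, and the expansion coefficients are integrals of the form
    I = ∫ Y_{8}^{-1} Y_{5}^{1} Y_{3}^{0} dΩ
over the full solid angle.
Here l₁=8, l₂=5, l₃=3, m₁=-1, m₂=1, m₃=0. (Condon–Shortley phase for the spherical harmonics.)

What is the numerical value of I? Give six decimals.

-0.227643

Rules hold: Σm=0, L=16 even, 3≤3≤13.
N = 17·11·7 = 1309
Δ = 10!·6!·0!/17! = 1/136136
Racah Σ t=5..5: t=5:−1/518400 = -1/518400
⇒ 3j(8 5 3; 0 0 0)² = 56/2431, sgn +1
Racah Σ t=6..6: t=6:+1/622080 = 1/622080
⇒ 3j(8 5 3; -1 1 0)² = 105/4862, sgn -1
4πI² = N·(3j₀)²·(3jₘ)² = 20580/31603
I = -1·√(0.651204/4π) = -0.22764263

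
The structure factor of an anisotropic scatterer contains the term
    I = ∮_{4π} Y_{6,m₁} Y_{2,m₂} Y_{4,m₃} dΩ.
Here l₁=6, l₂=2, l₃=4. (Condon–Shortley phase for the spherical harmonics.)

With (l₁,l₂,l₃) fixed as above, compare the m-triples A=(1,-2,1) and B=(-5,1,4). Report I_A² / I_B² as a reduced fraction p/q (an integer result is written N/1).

Shared (l₁,l₂,l₃)=(6,2,4): N and (l;000)² cancel in I_A²/I_B².
A: Δ = 4!·8!·0!/13! = 1/6435; Racah Σ t=0..0: t=0:+1/17280 = 1/17280; ⇒ 3j(6 2 4; 1 -2 1)² = 7/1287, sgn -1
B: Δ = 4!·8!·0!/13! = 1/6435; Racah Σ t=3..3: t=3:−1/241920 = -1/241920; ⇒ 3j(6 2 4; -5 1 4)² = 1/39, sgn -1
I_A²/I_B² = (7/1287)/(1/39) = 7/33

7/33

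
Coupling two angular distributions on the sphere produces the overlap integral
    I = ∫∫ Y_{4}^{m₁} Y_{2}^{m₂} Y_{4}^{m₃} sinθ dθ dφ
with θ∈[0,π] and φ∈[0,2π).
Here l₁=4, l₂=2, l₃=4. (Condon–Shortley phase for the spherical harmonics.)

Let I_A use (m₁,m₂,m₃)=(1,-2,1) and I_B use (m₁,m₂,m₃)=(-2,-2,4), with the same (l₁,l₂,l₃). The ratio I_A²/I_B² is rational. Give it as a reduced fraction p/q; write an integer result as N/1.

25/7

Shared (l₁,l₂,l₃)=(4,2,4): N and (l;000)² cancel in I_A²/I_B².
A: Δ = 2!·6!·2!/11! = 1/13860; Racah Σ t=0..0: t=0:+1/144 = 1/144; ⇒ 3j(4 2 4; 1 -2 1)² = 10/231, sgn -1
B: Δ = 2!·6!·2!/11! = 1/13860; Racah Σ t=0..0: t=0:+1/2880 = 1/2880; ⇒ 3j(4 2 4; -2 -2 4)² = 2/165, sgn +1
I_A²/I_B² = (10/231)/(2/165) = 25/7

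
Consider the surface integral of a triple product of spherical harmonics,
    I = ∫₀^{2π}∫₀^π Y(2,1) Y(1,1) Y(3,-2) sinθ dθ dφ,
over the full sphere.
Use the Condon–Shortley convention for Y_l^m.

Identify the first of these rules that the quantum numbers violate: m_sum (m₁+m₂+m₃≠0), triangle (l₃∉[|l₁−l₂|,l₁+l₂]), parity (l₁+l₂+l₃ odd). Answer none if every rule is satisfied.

azimuthal sum: 1 + 1 − 2 = 0  ✓
1 ≤ 3 ≤ 3 (triangle on l)  ✓
L = 2 + 1 + 3 = 6 (even)  ✓

none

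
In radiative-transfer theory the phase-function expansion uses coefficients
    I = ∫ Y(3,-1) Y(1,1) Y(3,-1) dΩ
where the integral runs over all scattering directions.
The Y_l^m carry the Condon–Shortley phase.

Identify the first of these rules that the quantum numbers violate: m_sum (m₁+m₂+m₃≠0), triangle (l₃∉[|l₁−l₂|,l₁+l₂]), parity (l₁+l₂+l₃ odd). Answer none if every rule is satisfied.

m₁+m₂+m₃ = -1 + 1 − 1 = -1  ✗
triangle: |3−1|=2 ≤ l₃=3 ≤ 3+1=4
parity: l₁+l₂+l₃ = 7 is odd

m_sum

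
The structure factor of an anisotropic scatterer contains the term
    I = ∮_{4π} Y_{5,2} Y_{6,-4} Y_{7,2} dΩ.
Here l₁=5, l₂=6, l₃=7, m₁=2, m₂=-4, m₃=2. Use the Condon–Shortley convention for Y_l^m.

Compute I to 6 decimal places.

0.048529

m-sum 0 ✓  L=18 even ✓  1≤7≤11 ✓
Π(2lᵢ+1) = 11×13×15 = 2145
triangle coeff Δ(5,6,7) = 1/174594420
Σ_t [0,4]: t=0:+1/4147200 t=1:−1/207360 t=2:+1/82944 t=3:−1/207360 t=4:+1/4147200 = 1/345600
(3j)²=420/46189 [(5 6 7; 0 0 0)], sign=-1
Σ_t [0,2]: t=0:+1/1244160 t=1:−1/1451520 t=2:+1/19353600 = 29/174182400
(3j)²=841/554268 [(5 6 7; 2 -4 2)], sign=-1
⇒ 4πI² = 441525/14919047
I = (+1)√(441525/14919047/(4π)) = 0.04852909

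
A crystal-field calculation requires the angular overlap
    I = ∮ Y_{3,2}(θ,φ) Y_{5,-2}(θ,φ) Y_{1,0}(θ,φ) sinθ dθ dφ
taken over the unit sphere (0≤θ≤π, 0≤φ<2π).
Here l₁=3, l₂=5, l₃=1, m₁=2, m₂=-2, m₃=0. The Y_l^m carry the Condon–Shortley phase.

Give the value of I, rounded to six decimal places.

0.000000

l₃=1 ∉ [2,8] — triangle fails ⇒ I = 0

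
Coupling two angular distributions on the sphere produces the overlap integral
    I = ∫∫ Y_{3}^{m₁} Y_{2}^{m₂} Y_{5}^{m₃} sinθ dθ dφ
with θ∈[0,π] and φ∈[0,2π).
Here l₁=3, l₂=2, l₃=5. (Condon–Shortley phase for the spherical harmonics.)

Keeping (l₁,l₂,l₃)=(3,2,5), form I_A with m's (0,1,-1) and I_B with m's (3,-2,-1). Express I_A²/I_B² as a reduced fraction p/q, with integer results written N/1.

Shared (l₁,l₂,l₃)=(3,2,5): N and (l;000)² cancel in I_A²/I_B².
A: Δ = 0!·6!·4!/11! = 1/2310; Racah Σ t=0..0: t=0:+1/216 = 1/216; ⇒ 3j(3 2 5; 0 1 -1)² = 8/231, sgn +1
B: Δ = 0!·6!·4!/11! = 1/2310; Racah Σ t=0..0: t=0:+1/17280 = 1/17280; ⇒ 3j(3 2 5; 3 -2 -1)² = 1/2310, sgn +1
I_A²/I_B² = (8/231)/(1/2310) = 80/1

80/1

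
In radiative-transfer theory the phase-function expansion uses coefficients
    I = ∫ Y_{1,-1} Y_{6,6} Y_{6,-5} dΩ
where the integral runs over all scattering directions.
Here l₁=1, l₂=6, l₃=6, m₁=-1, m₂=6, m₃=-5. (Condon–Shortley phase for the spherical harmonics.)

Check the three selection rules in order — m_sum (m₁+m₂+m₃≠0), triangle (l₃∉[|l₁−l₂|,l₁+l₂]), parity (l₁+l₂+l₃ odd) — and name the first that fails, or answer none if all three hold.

azimuthal sum: -1 + 6 − 5 = 0  ✓
5 ≤ 6 ≤ 7 (triangle on l)  ✓
L = 1 + 6 + 6 = 13 (odd)  ✗

parity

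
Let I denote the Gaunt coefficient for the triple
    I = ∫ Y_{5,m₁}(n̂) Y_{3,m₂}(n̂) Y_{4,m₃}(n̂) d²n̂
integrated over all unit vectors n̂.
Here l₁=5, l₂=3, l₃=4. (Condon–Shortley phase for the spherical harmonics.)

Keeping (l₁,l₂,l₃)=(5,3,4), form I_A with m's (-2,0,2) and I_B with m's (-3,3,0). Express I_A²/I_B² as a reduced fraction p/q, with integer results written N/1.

1/75

Same 5,3,4: normalisation and zero-m 3j drop out of the ratio.
A: Δ: 4! 6! 2! / 13! → 1/180180; sum: t=1:−1/8640 t=2:+1/480 t=3:−1/576 = 1/4320; 3j²(5 3 4; -2 0 2) = Δ·Π!·Σ² = 1/2145  (sign +1)
B: Δ: 4! 6! 2! / 13! → 1/180180; sum: t=4:+1/2304 = 1/2304; 3j²(5 3 4; -3 3 0) = Δ·Π!·Σ² = 5/143  (sign +1)
I_A²/I_B² = (1/2145)/(5/143) = 1/75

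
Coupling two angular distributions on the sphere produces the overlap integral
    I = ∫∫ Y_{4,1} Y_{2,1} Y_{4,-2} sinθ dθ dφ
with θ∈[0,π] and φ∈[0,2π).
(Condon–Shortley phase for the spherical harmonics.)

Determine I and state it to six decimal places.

0.127700

Rules hold: Σm=0, L=10 even, 2≤4≤6.
N = 9·5·9 = 405
Δ = 2!·6!·2!/11! = 1/13860
Racah Σ t=0..2: t=0:+1/192 t=1:−1/36 t=2:+1/192 = -5/288
⇒ 3j(4 2 4; 0 0 0)² = 20/693, sgn -1
Racah Σ t=1..2: t=1:−1/96 t=2:+1/240 = -1/160
⇒ 3j(4 2 4; 1 1 -2)² = 27/1540, sgn -1
4πI² = N·(3j₀)²·(3jₘ)² = 1215/5929
I = +1·√(0.204925/4π) = 0.12770047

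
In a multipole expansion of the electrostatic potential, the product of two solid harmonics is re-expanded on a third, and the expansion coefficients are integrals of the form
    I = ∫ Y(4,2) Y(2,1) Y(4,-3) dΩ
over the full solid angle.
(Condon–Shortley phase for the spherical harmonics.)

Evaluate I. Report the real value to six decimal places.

Checks pass: Σm=0; 10 even; l₃=4∈[2,6].
(2·4+1)(2·2+1)(2·4+1) = 405
Δ: 2! 6! 2! / 11! → 1/13860
sum: t=0:+1/192 t=1:−1/36 t=2:+1/192 = -5/288
3j²(4 2 4; 0 0 0) = Δ·Π!·Σ² = 20/693  (sign -1)
sum: t=1:−1/240 t=2:+1/1440 = -1/288
3j²(4 2 4; 2 1 -3) = Δ·Π!·Σ² = 5/132  (sign +1)
combine: 4πI² = 405·20/693·5/132 = 375/847
take √, sign -1: I = -0.18770204

-0.187702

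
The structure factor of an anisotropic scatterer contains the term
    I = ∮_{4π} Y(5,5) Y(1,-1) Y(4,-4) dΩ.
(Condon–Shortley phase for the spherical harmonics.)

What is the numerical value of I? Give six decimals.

m-sum 0 ✓  L=10 even ✓  4≤4≤6 ✓
Π(2lᵢ+1) = 11×3×9 = 297
triangle coeff Δ(5,1,4) = 1/495
Σ_t [1,1]: t=1:−1/576 = -1/576
(3j)²=5/99 [(5 1 4; 0 0 0)], sign=-1
Σ_t [0,0]: t=0:+1/80640 = 1/80640
(3j)²=1/11 [(5 1 4; 5 -1 -4)], sign=+1
⇒ 4πI² = 15/11
I = (-1)√(15/11/(4π)) = -0.32941575

-0.329416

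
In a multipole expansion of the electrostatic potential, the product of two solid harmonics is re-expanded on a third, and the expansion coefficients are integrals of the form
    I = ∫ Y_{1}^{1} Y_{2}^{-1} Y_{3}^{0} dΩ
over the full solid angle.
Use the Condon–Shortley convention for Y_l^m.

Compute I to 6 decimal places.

0.143048

Checks pass: Σm=0; 6 even; l₃=3∈[1,3].
(2·1+1)(2·2+1)(2·3+1) = 105
Δ: 0! 2! 4! / 7! → 1/105
sum: t=0:+1/4 = 1/4
3j²(1 2 3; 0 0 0) = Δ·Π!·Σ² = 3/35  (sign -1)
sum: t=0:+1/12 = 1/12
3j²(1 2 3; 1 -1 0) = Δ·Π!·Σ² = 1/35  (sign -1)
combine: 4πI² = 105·3/35·1/35 = 9/35
take √, sign +1: I = 0.14304817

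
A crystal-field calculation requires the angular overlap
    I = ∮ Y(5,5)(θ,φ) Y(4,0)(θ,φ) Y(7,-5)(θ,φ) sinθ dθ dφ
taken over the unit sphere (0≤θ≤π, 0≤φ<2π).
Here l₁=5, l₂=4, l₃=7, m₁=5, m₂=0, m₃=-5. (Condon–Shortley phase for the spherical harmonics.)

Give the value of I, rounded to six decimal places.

0.181642

Rules hold: Σm=0, L=16 even, 1≤7≤9.
N = 11·9·15 = 1485
Δ = 2!·8!·6!/17! = 1/6126120
Racah Σ t=0..2: t=0:+1/69120 t=1:−1/20736 t=2:+1/69120 = -1/51840
⇒ 3j(5 4 7; 0 0 0)² = 280/21879, sgn +1
Racah Σ t=0..0: t=0:+1/3870720 = 1/3870720
⇒ 3j(5 4 7; 5 0 -5)² = 135/6188, sgn +1
4πI² = N·(3j₀)²·(3jₘ)² = 20250/48841
I = +1·√(0.414611/4π) = 0.18164160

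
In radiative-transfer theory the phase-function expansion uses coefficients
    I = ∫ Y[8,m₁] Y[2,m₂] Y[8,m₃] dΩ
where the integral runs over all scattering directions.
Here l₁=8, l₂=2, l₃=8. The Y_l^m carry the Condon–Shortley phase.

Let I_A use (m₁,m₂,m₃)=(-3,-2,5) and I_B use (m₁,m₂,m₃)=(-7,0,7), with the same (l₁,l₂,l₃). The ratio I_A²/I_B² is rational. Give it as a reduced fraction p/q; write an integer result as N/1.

104/125

l's match ⇒ only the (l;m) 3-j factors differ between A and B.
A: triangle coeff Δ(8,2,8) = 1/348840; Σ_t [0,0]: t=0:+1/958003200 = 1/958003200; (3j)²=13/969 [(8 2 8; -3 -2 5)], sign=-1
B: triangle coeff Δ(8,2,8) = 1/348840; Σ_t [1,2]: t=1:−1/87178291200 t=2:+1/24908083200 = 1/34871316480; (3j)²=125/7752 [(8 2 8; -7 0 7)], sign=-1
I_A²/I_B² = (13/969)/(125/7752) = 104/125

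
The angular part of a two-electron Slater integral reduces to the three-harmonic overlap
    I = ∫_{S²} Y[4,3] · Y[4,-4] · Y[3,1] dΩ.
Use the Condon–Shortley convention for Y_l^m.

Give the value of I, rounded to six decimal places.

Σlᵢ=11 odd — θ-integrand is odd under cosθ→−cosθ; I=0

0.000000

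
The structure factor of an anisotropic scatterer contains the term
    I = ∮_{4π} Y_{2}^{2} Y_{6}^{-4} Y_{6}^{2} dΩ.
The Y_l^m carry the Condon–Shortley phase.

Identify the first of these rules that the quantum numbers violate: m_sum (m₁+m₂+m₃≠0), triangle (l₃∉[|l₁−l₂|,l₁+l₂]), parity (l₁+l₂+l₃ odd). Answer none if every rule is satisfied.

Σmᵢ = 0  ✓
l₃∈[|l₁−l₂|,l₁+l₂]=[4,8], have l₃=6  ✓
Σlᵢ = 14 ⇒ even  ✓

none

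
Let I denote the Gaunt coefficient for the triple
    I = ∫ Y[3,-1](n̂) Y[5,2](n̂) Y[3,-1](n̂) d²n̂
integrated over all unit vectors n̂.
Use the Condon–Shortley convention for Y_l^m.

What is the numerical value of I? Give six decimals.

l₁+l₂+l₃=11 is odd: 3j(l;000)=0 ⇒ I=0

0.000000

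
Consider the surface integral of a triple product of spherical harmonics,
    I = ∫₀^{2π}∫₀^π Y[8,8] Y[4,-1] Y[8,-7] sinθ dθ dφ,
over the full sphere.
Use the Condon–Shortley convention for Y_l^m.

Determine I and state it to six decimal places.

-0.199195

Rules hold: Σm=0, L=20 even, 4≤8≤12.
N = 17·9·17 = 2601
Δ = 4!·12!·4!/21! = 1/185175900
Racah Σ t=0..4: t=0:+1/557383680 t=1:−1/21772800 t=2:+1/8294400 t=3:−1/21772800 t=4:+1/557383680 = 1/30965760
⇒ 3j(8 4 8; 0 0 0)² = 36/4199, sgn +1
Racah Σ t=0..0: t=0:+1/68976230400 = 1/68976230400
⇒ 3j(8 4 8; 8 -1 -7)² = 65/2907, sgn -1
4πI² = N·(3j₀)²·(3jₘ)² = 180/361
I = -1·√(0.498615/4π) = -0.19919467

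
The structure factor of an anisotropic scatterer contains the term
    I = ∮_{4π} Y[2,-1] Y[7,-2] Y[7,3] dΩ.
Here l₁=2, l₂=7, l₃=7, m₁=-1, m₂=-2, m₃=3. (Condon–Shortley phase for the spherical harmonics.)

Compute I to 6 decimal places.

-0.123591

m-sum 0 ✓  L=16 even ✓  5≤7≤9 ✓
Π(2lᵢ+1) = 5×15×15 = 1125
triangle coeff Δ(2,7,7) = 1/185640
Σ_t [0,2]: t=0:+1/2419200 t=1:−1/518400 t=2:+1/2419200 = -1/907200
(3j)²=56/3315 [(2 7 7; 0 0 0)], sign=+1
Σ_t [1,2]: t=1:−1/1935360 t=2:+1/4354560 = -1/3483648
(3j)²=125/12376 [(2 7 7; -1 -2 3)], sign=-1
⇒ 4πI² = 9375/48841
I = (-1)√(9375/48841/(4π)) = -0.12359145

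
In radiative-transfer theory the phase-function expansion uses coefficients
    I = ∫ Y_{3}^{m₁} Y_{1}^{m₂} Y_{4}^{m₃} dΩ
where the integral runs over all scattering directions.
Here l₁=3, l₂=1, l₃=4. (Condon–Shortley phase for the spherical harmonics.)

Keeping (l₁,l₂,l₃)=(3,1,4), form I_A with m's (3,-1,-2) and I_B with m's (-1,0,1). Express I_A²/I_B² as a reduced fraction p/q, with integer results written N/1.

Shared (l₁,l₂,l₃)=(3,1,4): N and (l;000)² cancel in I_A²/I_B².
A: Δ = 0!·6!·2!/9! = 1/252; Racah Σ t=0..0: t=0:+1/1440 = 1/1440; ⇒ 3j(3 1 4; 3 -1 -2)² = 1/252, sgn +1
B: Δ = 0!·6!·2!/9! = 1/252; Racah Σ t=0..0: t=0:+1/48 = 1/48; ⇒ 3j(3 1 4; -1 0 1)² = 5/84, sgn -1
I_A²/I_B² = (1/252)/(5/84) = 1/15

1/15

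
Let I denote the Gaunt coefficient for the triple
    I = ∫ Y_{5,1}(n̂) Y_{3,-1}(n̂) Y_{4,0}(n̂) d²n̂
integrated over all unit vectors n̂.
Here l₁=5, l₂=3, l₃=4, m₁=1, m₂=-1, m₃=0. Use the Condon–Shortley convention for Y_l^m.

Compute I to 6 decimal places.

Rules hold: Σm=0, L=12 even, 2≤4≤8.
N = 11·7·9 = 693
Δ = 4!·6!·2!/13! = 1/180180
Racah Σ t=1..3: t=1:−1/576 t=2:+1/144 t=3:−1/576 = 1/288
⇒ 3j(5 3 4; 0 0 0)² = 20/1001, sgn +1
Racah Σ t=0..2: t=0:+1/2304 t=1:−1/216 t=2:+1/384 = -11/6912
⇒ 3j(5 3 4; 1 -1 0)² = 11/1638, sgn -1
4πI² = N·(3j₀)²·(3jₘ)² = 110/1183
I = -1·√(0.0929839/4π) = -0.08601992

-0.086020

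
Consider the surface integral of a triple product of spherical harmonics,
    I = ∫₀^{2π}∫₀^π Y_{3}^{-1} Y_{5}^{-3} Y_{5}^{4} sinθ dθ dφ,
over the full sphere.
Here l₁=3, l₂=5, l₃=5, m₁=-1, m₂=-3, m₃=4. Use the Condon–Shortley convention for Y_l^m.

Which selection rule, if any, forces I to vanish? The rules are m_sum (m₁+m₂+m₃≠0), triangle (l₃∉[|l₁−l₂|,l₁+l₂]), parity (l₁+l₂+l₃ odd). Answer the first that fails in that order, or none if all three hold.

parity

m₁+m₂+m₃ = -1 − 3 + 4 = 0  ✓
triangle: |3−5|=2 ≤ l₃=5 ≤ 3+5=8  ✓
parity: l₁+l₂+l₃ = 13 is odd  ✗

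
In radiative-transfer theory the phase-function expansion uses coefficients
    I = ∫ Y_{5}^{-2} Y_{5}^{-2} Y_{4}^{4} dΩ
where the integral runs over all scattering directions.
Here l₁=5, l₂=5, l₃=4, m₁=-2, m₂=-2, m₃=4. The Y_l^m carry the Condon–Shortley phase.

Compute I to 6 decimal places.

0.181552

m-sum 0 ✓  L=14 even ✓  0≤4≤10 ✓
Π(2lᵢ+1) = 11×11×9 = 1089
triangle coeff Δ(5,5,4) = 1/3153150
Σ_t [1,5]: t=1:−1/69120 t=2:+1/1728 t=3:−1/576 t=4:+1/1728 t=5:−1/69120 = -7/11520
(3j)²=2/143 [(5 5 4; 0 0 0)], sign=-1
Σ_t [3,3]: t=3:−1/20736 = -1/20736
(3j)²=35/1287 [(5 5 4; -2 -2 4)], sign=-1
⇒ 4πI² = 70/169
I = (+1)√(70/169/(4π)) = 0.18155187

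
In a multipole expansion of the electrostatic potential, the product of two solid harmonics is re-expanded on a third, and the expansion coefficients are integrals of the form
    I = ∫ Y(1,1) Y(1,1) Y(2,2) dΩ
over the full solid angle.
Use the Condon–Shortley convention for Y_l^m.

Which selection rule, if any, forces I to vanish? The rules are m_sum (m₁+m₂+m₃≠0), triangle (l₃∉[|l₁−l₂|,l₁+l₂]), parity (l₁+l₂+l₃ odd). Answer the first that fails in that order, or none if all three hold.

m_sum

Σmᵢ = 4  ✗
l₃∈[|l₁−l₂|,l₁+l₂]=[0,2], have l₃=2
Σlᵢ = 4 ⇒ even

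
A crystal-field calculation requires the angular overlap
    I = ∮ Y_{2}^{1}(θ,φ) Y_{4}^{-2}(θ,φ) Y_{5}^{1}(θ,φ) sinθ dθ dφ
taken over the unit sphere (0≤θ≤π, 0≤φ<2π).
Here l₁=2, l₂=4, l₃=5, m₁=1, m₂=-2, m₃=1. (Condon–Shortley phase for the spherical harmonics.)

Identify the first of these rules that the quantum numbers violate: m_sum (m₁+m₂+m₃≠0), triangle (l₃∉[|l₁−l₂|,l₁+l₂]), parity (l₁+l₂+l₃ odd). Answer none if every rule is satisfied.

parity

Σmᵢ = 0  ✓
l₃∈[|l₁−l₂|,l₁+l₂]=[2,6], have l₃=5  ✓
Σlᵢ = 11 ⇒ odd  ✗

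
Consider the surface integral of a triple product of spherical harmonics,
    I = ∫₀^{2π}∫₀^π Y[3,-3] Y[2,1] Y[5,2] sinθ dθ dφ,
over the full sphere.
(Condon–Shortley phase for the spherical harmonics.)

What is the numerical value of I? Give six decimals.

Rules hold: Σm=0, L=10 even, 1≤5≤5.
N = 7·5·11 = 385
Δ = 0!·6!·4!/11! = 1/2310
Racah Σ t=0..0: t=0:+1/144 = 1/144
⇒ 3j(3 2 5; 0 0 0)² = 10/231, sgn -1
Racah Σ t=0..0: t=0:+1/4320 = 1/4320
⇒ 3j(3 2 5; -3 1 2)² = 1/330, sgn -1
4πI² = N·(3j₀)²·(3jₘ)² = 5/99
I = +1·√(0.0505051/4π) = 0.06339609

0.063396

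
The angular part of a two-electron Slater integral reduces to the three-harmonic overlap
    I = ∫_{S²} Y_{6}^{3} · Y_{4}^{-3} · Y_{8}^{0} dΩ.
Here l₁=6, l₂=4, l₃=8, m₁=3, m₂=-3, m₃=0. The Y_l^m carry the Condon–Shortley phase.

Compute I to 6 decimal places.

Rules hold: Σm=0, L=18 even, 2≤8≤10.
N = 13·9·17 = 1989
Δ = 2!·10!·6!/19! = 1/23279256
Racah Σ t=0..2: t=0:+1/1658880 t=1:−1/518400 t=2:+1/1658880 = -1/1382400
⇒ 3j(6 4 8; 0 0 0)² = 504/46189, sgn -1
Racah Σ t=0..1: t=0:+1/7257600 t=1:−1/58060800 = 1/8294400
⇒ 3j(6 4 8; 3 -3 0)² = 1029/92378, sgn +1
4πI² = N·(3j₀)²·(3jₘ)² = 2333772/9653501
I = -1·√(0.241754/4π) = -0.13870172

-0.138702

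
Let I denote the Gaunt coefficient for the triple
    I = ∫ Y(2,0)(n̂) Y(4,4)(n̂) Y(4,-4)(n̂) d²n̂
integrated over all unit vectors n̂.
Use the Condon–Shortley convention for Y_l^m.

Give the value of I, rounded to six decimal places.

Checks pass: Σm=0; 10 even; l₃=4∈[2,6].
(2·2+1)(2·4+1)(2·4+1) = 405
Δ: 2! 2! 6! / 11! → 1/13860
sum: t=0:+1/192 t=1:−1/36 t=2:+1/192 = -5/288
3j²(2 4 4; 0 0 0) = Δ·Π!·Σ² = 20/693  (sign -1)
sum: t=2:+1/2880 = 1/2880
3j²(2 4 4; 0 4 -4) = Δ·Π!·Σ² = 28/495  (sign +1)
combine: 4πI² = 405·20/693·28/495 = 80/121
take √, sign -1: I = -0.22937568

-0.229376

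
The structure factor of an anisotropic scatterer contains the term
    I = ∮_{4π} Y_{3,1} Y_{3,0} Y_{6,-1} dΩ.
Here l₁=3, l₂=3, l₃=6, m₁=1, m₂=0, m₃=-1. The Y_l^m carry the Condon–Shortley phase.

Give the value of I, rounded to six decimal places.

Rules hold: Σm=0, L=12 even, 0≤6≤6.
N = 7·7·13 = 637
Δ = 0!·6!·6!/13! = 1/12012
Racah Σ t=0..0: t=0:+1/1296 = 1/1296
⇒ 3j(3 3 6; 0 0 0)² = 100/3003, sgn +1
Racah Σ t=0..0: t=0:+1/1728 = 1/1728
⇒ 3j(3 3 6; 1 0 -1)² = 25/858, sgn -1
4πI² = N·(3j₀)²·(3jₘ)² = 8750/14157
I = -1·√(0.618069/4π) = -0.22177545

-0.221775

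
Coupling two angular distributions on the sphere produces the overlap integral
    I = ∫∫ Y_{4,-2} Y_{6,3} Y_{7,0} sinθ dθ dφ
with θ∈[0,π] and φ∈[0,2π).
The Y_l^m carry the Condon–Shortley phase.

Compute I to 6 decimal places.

0.000000

Σmᵢ = 1 ≠ 0, so the φ-integral vanishes; I = 0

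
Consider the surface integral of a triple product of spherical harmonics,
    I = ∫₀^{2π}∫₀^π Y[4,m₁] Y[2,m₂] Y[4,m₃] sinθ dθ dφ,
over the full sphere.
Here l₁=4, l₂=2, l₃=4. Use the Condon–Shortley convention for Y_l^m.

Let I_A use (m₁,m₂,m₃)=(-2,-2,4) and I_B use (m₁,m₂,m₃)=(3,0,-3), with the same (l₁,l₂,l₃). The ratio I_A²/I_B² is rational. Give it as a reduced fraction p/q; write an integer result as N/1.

Shared (l₁,l₂,l₃)=(4,2,4): N and (l;000)² cancel in I_A²/I_B².
A: Δ = 2!·6!·2!/11! = 1/13860; Racah Σ t=0..0: t=0:+1/2880 = 1/2880; ⇒ 3j(4 2 4; -2 -2 4)² = 2/165, sgn +1
B: Δ = 2!·6!·2!/11! = 1/13860; Racah Σ t=0..1: t=0:+1/480 t=1:−1/720 = 1/1440; ⇒ 3j(4 2 4; 3 0 -3)² = 7/1980, sgn -1
I_A²/I_B² = (2/165)/(7/1980) = 24/7

24/7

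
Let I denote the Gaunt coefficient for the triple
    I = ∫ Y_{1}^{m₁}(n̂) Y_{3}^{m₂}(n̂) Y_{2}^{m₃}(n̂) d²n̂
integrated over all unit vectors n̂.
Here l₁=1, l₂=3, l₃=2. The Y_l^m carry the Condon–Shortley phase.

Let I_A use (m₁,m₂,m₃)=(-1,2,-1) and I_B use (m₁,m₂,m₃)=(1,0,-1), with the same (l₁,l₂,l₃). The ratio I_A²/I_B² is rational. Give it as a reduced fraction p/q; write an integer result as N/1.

10/3

Same 1,3,2: normalisation and zero-m 3j drop out of the ratio.
A: Δ: 2! 0! 4! / 7! → 1/105; sum: t=2:+1/12 = 1/12; 3j²(1 3 2; -1 2 -1) = Δ·Π!·Σ² = 2/21  (sign -1)
B: Δ: 2! 0! 4! / 7! → 1/105; sum: t=0:+1/12 = 1/12; 3j²(1 3 2; 1 0 -1) = Δ·Π!·Σ² = 1/35  (sign -1)
I_A²/I_B² = (2/21)/(1/35) = 10/3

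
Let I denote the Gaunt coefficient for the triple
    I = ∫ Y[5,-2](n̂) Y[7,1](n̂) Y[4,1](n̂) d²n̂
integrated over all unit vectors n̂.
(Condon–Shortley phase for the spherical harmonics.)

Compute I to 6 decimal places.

0.070568

m-sum 0 ✓  L=16 even ✓  2≤4≤12 ✓
Π(2lᵢ+1) = 11×15×9 = 1485
triangle coeff Δ(5,7,4) = 1/6126120
Σ_t [3,5]: t=3:−1/69120 t=4:+1/20736 t=5:−1/69120 = 1/51840
(3j)²=280/21879 [(5 7 4; 0 0 0)], sign=+1
Σ_t [5,7]: t=5:−1/51840 t=6:+1/69120 t=7:−1/1209600 = -41/7257600
(3j)²=1681/510510 [(5 7 4; -2 1 1)], sign=+1
⇒ 4πI² = 33620/537251
I = (+1)√(33620/537251/(4π)) = 0.07056759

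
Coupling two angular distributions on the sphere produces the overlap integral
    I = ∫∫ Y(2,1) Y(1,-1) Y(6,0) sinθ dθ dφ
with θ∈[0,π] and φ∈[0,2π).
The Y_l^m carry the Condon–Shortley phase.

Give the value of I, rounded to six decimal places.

l₃=6 ∉ [1,3] — triangle fails ⇒ I = 0

0.000000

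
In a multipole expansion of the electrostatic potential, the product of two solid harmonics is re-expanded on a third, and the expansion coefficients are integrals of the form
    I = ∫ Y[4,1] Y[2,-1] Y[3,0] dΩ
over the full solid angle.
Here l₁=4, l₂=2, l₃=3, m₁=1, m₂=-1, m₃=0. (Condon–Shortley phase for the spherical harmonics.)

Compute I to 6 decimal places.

0.000000

l₁+l₂+l₃=9 is odd: 3j(l;000)=0 ⇒ I=0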